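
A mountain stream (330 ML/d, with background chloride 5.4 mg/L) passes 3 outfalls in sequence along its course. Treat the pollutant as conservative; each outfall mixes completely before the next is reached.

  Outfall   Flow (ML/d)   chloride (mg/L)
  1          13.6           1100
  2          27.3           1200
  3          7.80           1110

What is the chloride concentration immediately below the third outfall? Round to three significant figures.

Outfall 1: combined Q = 343.6 ML/d; C = (330.0·5.400 + 13.60·1100)/343.6 = 48.73 mg/L.
Outfall 2: combined Q = 370.9 ML/d; C = (343.6·48.73 + 27.30·1200)/370.9 = 133.5 mg/L.
Outfall 3: combined Q = 378.7 ML/d; C = (370.9·133.5 + 7.800·1110)/378.7 = 153.6 mg/L.

154 mg/L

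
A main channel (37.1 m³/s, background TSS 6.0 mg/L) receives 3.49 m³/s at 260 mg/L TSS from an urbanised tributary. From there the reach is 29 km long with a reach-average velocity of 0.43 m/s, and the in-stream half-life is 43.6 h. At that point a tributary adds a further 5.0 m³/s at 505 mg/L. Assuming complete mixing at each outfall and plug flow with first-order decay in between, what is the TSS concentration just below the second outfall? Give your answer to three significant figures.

Mass balance: C = (37.10·6.000 + 3.490·260.0) / 40.59 = 1130/40.59 = 27.84 mg/L; combined flow 40.59 m³/s.
Travel time t = 29·1000 / 0.43 = 67440 s = 18.73 h.
Half-life 43.6 h → k = ln 2 / 43.6 = 0.01590 h⁻¹ = 0.3815 d⁻¹.
After decay, C = 27.84 × e^(−kt) = 27.84 × 0.7424 = 20.67 mg/L.
Second outfall: C = (40.59·20.67 + 5.000·505.0)/45.59 = 73.79 mg/L.

73.8 mg/L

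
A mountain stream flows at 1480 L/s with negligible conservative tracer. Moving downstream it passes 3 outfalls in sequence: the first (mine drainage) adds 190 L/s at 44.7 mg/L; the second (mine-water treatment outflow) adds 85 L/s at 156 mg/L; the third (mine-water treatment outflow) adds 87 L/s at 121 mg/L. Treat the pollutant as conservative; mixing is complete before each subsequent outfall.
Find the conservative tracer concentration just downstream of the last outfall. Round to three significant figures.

After outfall 1: Q = 1480 + 190.0 = 1670 L/s; C = (1480·0 + 190.0·44.70)/1670 = 5.086 mg/L.
After outfall 2: Q = 1670 + 85.00 = 1755 L/s; C = (1670·5.086 + 85.00·156.0)/1755 = 12.39 mg/L.
After outfall 3: Q = 1755 + 87.00 = 1842 L/s; C = (1755·12.39 + 87.00·121.0)/1842 = 17.52 mg/L.

17.5 mg/L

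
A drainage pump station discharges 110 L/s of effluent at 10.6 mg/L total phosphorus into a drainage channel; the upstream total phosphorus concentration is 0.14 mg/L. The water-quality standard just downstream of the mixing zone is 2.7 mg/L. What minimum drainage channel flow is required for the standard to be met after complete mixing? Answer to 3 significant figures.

339 L/s

Set C_mix = 2.7: (Q·0.1400 + 110.0·10.60) / (Q + 110.0) = 2.7
→ Q = 110.0·(10.60 − 2.7)/(2.7 − 0.1400) = 339.5 L/s.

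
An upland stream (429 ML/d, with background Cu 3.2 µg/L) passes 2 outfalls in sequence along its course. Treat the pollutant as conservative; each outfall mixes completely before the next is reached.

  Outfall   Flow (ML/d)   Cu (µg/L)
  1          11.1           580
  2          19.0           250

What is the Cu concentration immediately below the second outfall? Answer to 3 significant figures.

Below outfall 1: Q → 440.1 ML/d, C = (429.0·3.200 + 11.10·580.0)/440.1 = 17.75 µg/L.
Below outfall 2: Q → 459.1 ML/d, C = (440.1·17.75 + 19.00·250.0)/459.1 = 27.36 µg/L.

27.4 µg/L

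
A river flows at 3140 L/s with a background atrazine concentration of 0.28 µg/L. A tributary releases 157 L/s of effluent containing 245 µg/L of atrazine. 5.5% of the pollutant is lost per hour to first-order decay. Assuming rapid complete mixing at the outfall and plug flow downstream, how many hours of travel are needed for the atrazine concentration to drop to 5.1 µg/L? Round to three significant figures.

15.0 h

Mixed concentration C = ΣQC/ΣQ = (3140·0.2800 + 157.0·245.0) / 3297 = 39340/3297 = 11.93 µg/L.
5.5%/h lost → k = −ln(1 − 0.055) = 0.05657 h⁻¹.
11.93·exp(−k·t) = 5.1 → t = ln(11.93/5.1)/k = 54100 s = 15.03 h.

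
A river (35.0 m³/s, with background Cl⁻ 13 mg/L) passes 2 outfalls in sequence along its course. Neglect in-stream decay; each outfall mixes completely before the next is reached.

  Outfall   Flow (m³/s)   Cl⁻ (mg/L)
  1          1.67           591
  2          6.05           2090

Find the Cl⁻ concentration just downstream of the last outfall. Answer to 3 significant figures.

330 mg/L

Below outfall 1: Q → 36.67 m³/s, C = (35.00·13.00 + 1.670·591.0)/36.67 = 39.32 mg/L.
Below outfall 2: Q → 42.72 m³/s, C = (36.67·39.32 + 6.050·2090)/42.72 = 329.7 mg/L.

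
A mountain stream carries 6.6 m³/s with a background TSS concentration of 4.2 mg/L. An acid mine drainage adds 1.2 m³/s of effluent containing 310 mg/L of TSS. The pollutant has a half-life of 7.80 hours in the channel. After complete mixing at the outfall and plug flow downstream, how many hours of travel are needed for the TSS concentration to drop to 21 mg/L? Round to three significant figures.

10.0 h

Flow-weighted average: C = (6.600·4.200 + 1.200·310.0) / 7.800 = 399.7/7.800 = 51.25 mg/L.
Half-life 7.80 h → k = ln 2 / 7.80 = 0.08887 h⁻¹ = 2.133 d⁻¹.
51.25·exp(−k·t) = 21 → t = ln(51.25/21)/k = 36140 s = 10.04 h.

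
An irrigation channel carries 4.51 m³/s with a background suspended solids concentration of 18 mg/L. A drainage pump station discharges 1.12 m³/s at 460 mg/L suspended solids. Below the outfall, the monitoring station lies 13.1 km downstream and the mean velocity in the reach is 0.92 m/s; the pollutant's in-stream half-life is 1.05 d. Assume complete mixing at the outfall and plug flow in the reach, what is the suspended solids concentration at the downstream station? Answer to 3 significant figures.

95.0 mg/L

Mixed concentration C = ΣQC/ΣQ = (4.510·18.00 + 1.120·460.0) / 5.630 = 596.4/5.630 = 105.9 mg/L.
Travel time t = 13.1·1000 / 0.92 = 14240 s = 3.955 h.
Half-life 1.05 d → k = ln 2 / 1.05 = 0.6601 d⁻¹.
After decay, C = 105.9 × e^(−kt) = 105.9 × 0.8969 = 95.01 mg/L.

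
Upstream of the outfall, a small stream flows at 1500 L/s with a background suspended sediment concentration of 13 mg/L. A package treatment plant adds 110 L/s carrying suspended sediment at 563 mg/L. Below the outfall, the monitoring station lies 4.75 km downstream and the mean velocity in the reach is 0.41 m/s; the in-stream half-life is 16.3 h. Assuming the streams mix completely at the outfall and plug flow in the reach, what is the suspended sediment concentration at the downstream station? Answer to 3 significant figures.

Mixed concentration C = ΣQC/ΣQ = (1500·13.00 + 110.0·563.0) / 1610 = 81430/1610 = 50.58 mg/L.
Travel time t = 4.75·1000 / 0.41 = 11590 s = 3.218 h.
Half-life 16.3 h → k = ln 2 / 16.3 = 0.04252 h⁻¹ = 1.021 d⁻¹.
Decay over the reach: 50.58·exp(−kt) = 50.58·0.8721 = 44.11 mg/L.

44.1 mg/L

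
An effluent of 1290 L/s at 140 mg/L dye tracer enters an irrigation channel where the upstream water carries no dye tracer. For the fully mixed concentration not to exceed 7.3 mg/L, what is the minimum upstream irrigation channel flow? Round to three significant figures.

23400 L/s

Set C_mix = 7.3: (Q·0 + 1290·140.0) / (Q + 1290) = 7.3
→ Q = 1290·(140.0 − 7.3)/(7.3 − 0) = 23450 L/s.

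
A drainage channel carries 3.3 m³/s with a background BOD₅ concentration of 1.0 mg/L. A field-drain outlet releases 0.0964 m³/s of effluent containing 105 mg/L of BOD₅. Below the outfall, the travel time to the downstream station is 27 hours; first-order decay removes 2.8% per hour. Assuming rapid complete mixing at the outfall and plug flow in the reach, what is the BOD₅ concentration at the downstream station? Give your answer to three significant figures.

1.84 mg/L

Conservation of mass: C = (3.300·1.000 + 0.09640·105.0) / 3.396 = 13.42/3.396 = 3.952 mg/L.
2.8%/h lost → k = −ln(1 − 0.028) = 0.02840 h⁻¹.
Applying C = C₀e^(−kt): 3.952 × 0.4645 = 1.836 mg/L.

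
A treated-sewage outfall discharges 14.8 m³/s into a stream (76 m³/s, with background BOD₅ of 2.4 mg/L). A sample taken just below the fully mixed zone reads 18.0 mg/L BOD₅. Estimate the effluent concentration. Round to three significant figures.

Mass balance: 76.00·2.400 + 14.80·Cₑ = 90.80·18.00
→ Cₑ = (90.80·18.00 − 76.00·2.400) / 14.80 = 98.11 mg/L.

98.1 mg/L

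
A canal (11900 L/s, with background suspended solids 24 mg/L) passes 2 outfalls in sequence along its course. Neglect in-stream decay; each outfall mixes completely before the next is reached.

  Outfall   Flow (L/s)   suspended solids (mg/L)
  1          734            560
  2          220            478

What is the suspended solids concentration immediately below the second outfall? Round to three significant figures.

Below outfall 1: Q → 12630 L/s, C = (11900·24.00 + 734.0·560.0)/12630 = 55.14 mg/L.
Below outfall 2: Q → 12850 L/s, C = (12630·55.14 + 220.0·478.0)/12850 = 62.38 mg/L.

62.4 mg/L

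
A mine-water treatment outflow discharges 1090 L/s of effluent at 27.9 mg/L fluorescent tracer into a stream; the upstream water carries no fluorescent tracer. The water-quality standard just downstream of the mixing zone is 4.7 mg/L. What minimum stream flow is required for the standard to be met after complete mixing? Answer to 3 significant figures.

5380 L/s

Set C_mix = 4.7: (Q·0 + 1090·27.90) / (Q + 1090) = 4.7
→ Q = 1090·(27.90 − 4.7)/(4.7 − 0) = 5380 L/s.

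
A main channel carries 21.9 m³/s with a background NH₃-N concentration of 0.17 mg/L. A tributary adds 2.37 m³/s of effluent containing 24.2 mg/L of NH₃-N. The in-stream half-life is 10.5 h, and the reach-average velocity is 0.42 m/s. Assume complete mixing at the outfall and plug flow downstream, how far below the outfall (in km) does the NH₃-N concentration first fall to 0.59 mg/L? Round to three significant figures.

33.2 km

After mixing, C = (21.90·0.1700 + 2.370·24.20) / 24.27 = 61.08/24.27 = 2.517 mg/L.
Half-life 10.5 h → k = ln 2 / 10.5 = 0.06601 h⁻¹ = 1.584 d⁻¹.
Set 2.517·exp(−k·t) = 0.59 → t = ln(2.517/0.59)/k = 79100 s = 21.97 h.
Distance = v·t = 0.42·79100 = 33220 m = 33.22 km.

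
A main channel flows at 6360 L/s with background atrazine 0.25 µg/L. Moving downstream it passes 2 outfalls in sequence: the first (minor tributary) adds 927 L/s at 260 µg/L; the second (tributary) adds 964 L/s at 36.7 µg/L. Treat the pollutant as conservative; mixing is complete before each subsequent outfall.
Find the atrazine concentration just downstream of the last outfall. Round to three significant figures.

Outfall 1: combined Q = 7287 L/s; C = (6360·0.2500 + 927.0·260.0)/7287 = 33.29 µg/L.
Outfall 2: combined Q = 8251 L/s; C = (7287·33.29 + 964.0·36.70)/8251 = 33.69 µg/L.

33.7 µg/L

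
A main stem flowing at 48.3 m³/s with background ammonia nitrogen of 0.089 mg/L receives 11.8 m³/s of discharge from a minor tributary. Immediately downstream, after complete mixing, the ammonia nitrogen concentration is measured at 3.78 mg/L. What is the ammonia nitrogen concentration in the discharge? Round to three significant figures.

Mass balance: 48.30·0.08900 + 11.80·Cₑ = 60.10·3.780
→ Cₑ = (60.10·3.780 − 48.30·0.08900) / 11.80 = 18.89 mg/L.

18.9 mg/L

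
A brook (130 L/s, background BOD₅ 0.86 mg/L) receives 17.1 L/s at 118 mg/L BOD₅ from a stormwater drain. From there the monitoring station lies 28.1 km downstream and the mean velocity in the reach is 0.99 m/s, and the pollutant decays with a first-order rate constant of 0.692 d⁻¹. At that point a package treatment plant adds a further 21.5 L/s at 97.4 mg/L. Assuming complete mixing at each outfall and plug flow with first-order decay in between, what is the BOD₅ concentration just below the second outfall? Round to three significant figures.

22.5 mg/L

Flow-weighted average: C = (130.0·0.8600 + 17.10·118.0) / 147.1 = 2130/147.1 = 14.48 mg/L; combined flow 147.1 L/s.
Travel time t = 28.1·1000 / 0.99 = 28380 s = 7.884 h.
Decay over the reach: 14.48·exp(−kt) = 14.48·0.7967 = 11.53 mg/L.
At the second outfall, C = (147.1·11.53 + 21.50·97.40) / (147.1 + 21.50) = 22.48 mg/L.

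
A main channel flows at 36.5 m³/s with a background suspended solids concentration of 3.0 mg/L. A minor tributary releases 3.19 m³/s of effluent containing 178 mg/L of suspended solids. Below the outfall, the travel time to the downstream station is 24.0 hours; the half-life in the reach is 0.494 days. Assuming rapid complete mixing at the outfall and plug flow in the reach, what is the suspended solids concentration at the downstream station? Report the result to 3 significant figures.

4.20 mg/L

Mass balance: C = (36.50·3.000 + 3.190·178.0) / 39.69 = 677.3/39.69 = 17.07 mg/L.
Half-life 0.494 d → k = ln 2 / 0.494 = 1.403 d⁻¹.
After decay, C = 17.07 × e^(−kt) = 17.07 × 0.2458 = 4.195 mg/L.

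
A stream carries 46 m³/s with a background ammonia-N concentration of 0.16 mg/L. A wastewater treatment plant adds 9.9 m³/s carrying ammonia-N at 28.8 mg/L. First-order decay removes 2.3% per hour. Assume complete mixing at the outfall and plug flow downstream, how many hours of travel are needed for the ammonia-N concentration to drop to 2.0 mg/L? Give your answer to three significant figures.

After mixing, C = (46.00·0.1600 + 9.900·28.80) / 55.90 = 292.5/55.90 = 5.232 mg/L.
2.3%/h lost → k = −ln(1 − 0.023) = 0.02327 h⁻¹.
5.232·exp(−k·t) = 2.0 → t = ln(5.232/2.0)/k = 148800 s = 41.33 h.

41.3 h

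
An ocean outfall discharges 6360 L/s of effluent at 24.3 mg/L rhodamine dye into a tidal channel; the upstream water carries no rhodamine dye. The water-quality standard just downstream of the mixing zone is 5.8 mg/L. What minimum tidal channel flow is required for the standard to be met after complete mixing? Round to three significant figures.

20300 L/s

Set C_mix = 5.8: (Q·0 + 6360·24.30) / (Q + 6360) = 5.8
→ Q = 6360·(24.30 − 5.8)/(5.8 − 0) = 20290 L/s.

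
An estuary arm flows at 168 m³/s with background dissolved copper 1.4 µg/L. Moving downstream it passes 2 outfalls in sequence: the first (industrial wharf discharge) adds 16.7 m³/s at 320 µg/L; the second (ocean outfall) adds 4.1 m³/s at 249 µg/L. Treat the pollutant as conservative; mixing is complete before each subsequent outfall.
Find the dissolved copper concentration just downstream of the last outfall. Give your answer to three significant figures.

After outfall 1: Q = 168.0 + 16.70 = 184.7 m³/s; C = (168.0·1.400 + 16.70·320.0)/184.7 = 30.21 µg/L.
After outfall 2: Q = 184.7 + 4.100 = 188.8 m³/s; C = (184.7·30.21 + 4.100·249.0)/188.8 = 34.96 µg/L.

35.0 µg/L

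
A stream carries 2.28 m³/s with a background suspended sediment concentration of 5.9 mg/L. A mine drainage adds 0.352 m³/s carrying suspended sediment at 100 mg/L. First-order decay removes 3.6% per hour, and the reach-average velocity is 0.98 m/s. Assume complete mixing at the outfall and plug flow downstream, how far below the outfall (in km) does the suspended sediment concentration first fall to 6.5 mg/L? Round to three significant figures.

Mixed concentration C = ΣQC/ΣQ = (2.280·5.900 + 0.3520·100.0) / 2.632 = 48.65/2.632 = 18.48 mg/L.
3.6%/h lost → k = −ln(1 − 0.036) = 0.03666 h⁻¹.
Set 18.48·exp(−k·t) = 6.5 → t = ln(18.48/6.5)/k = 102600 s = 28.51 h.
Distance = v·t = 0.98·102600 = 100600 m = 100.6 km.

101 km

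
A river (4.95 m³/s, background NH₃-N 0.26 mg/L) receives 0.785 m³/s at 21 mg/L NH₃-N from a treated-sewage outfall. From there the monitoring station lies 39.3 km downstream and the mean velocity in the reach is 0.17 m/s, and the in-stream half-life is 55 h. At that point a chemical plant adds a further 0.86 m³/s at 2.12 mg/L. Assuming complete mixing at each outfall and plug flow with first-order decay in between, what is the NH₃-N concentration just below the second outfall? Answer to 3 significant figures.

1.48 mg/L

Flow-weighted average: C = (4.950·0.2600 + 0.7850·21.00) / 5.735 = 17.77/5.735 = 3.099 mg/L; combined flow 5.735 m³/s.
Travel time t = 39.3·1000 / 0.17 = 231200 s = 64.22 h.
Half-life 55 h → k = ln 2 / 55 = 0.01260 h⁻¹ = 0.3025 d⁻¹.
Decay over the reach: 3.099·exp(−kt) = 3.099·0.4452 = 1.380 mg/L.
Second outfall: C = (5.735·1.380 + 0.8600·2.120)/6.595 = 1.476 mg/L.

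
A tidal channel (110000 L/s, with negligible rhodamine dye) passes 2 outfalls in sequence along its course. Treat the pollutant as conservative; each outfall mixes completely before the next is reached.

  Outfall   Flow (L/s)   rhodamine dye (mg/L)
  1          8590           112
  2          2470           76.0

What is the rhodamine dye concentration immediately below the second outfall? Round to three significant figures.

Below outfall 1: Q → 118600 L/s, C = (110000·0 + 8590·112.0)/118600 = 8.113 mg/L.
Below outfall 2: Q → 121100 L/s, C = (118600·8.113 + 2470·76.00)/121100 = 9.498 mg/L.

9.50 mg/L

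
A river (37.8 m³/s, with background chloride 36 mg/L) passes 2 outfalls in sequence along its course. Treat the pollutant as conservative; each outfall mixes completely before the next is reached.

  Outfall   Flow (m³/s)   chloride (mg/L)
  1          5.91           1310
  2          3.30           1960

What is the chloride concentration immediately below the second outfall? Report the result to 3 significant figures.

Below outfall 1: Q → 43.71 m³/s, C = (37.80·36.00 + 5.910·1310)/43.71 = 208.3 mg/L.
Below outfall 2: Q → 47.01 m³/s, C = (43.71·208.3 + 3.300·1960)/47.01 = 331.2 mg/L.

331 mg/L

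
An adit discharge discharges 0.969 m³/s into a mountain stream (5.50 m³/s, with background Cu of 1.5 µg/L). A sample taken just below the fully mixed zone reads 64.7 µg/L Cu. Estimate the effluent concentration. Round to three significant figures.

423 µg/L

Mass balance: 5.500·1.500 + 0.9690·Cₑ = 6.469·64.70
→ Cₑ = (6.469·64.70 − 5.500·1.500) / 0.9690 = 423.4 µg/L.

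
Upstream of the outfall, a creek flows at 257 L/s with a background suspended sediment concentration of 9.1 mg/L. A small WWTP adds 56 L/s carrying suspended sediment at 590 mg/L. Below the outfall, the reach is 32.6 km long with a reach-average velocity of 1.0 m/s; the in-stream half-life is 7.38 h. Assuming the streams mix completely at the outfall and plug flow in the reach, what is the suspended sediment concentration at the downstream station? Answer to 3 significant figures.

48.3 mg/L

Flow-weighted average: C = (257.0·9.100 + 56.00·590.0) / 313.0 = 35380/313.0 = 113.0 mg/L.
Travel time t = 32.6·1000 / 1.0 = 32600 s = 9.056 h.
Half-life 7.38 h → k = ln 2 / 7.38 = 0.09392 h⁻¹ = 2.254 d⁻¹.
Decay over the reach: 113.0·exp(−kt) = 113.0·0.4272 = 48.29 mg/L.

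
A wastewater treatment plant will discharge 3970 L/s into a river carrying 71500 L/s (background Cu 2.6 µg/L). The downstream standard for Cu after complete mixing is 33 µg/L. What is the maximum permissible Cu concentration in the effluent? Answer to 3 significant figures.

581 µg/L

At the limit, (Qr·Cr + Qe·Cₑ)/(Qr + Qe) = 33:
Cₑ = (75470·33 − 71500·2.600) / 3970 = 580.5 µg/L.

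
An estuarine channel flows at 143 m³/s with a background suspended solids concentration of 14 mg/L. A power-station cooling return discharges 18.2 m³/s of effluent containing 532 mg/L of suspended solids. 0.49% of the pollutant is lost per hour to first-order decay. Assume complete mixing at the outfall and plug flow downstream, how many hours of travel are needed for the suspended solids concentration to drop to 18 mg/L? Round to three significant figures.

284 h

Flow-weighted average: C = (143.0·14.00 + 18.20·532.0) / 161.2 = 11680/161.2 = 72.48 mg/L.
0.49%/h lost → k = −ln(1 − 0.0049) = 0.004912 h⁻¹.
72.48·exp(−k·t) = 18 → t = ln(72.48/18)/k = 1021000 s = 283.6 h.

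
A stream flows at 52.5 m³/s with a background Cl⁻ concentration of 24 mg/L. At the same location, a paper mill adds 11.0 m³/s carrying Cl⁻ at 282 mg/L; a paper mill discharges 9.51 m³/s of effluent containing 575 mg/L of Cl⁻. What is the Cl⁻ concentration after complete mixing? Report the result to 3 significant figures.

135 mg/L

Conservation of mass: C = (52.50·24.00 + 11.00·282.0 + 9.510·575.0) / 73.01 = 9830/73.01 = 134.6 mg/L.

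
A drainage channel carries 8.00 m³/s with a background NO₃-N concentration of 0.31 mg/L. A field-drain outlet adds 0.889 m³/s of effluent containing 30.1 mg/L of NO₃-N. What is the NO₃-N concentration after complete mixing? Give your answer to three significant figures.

Flow-weighted average: C = (8.000·0.3100 + 0.8890·30.10) / 8.889 = 29.24/8.889 = 3.289 mg/L.

3.29 mg/L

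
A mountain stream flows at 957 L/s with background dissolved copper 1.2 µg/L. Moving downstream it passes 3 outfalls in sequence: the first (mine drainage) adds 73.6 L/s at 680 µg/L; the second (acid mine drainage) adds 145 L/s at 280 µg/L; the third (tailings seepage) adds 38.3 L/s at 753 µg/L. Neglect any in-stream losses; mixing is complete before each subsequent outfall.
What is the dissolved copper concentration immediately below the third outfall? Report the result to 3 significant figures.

Outfall 1: combined Q = 1031 L/s; C = (957.0·1.200 + 73.60·680.0)/1031 = 49.68 µg/L.
Outfall 2: combined Q = 1176 L/s; C = (1031·49.68 + 145.0·280.0)/1176 = 78.08 µg/L.
Outfall 3: combined Q = 1214 L/s; C = (1176·78.08 + 38.30·753.0)/1214 = 99.38 µg/L.

99.4 µg/L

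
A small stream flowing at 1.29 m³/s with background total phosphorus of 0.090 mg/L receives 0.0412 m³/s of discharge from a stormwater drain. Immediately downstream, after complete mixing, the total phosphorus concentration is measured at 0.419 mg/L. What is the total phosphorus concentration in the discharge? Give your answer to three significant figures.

10.7 mg/L

Mass balance: 1.290·0.09000 + 0.04120·Cₑ = 1.331·0.4190
→ Cₑ = (1.331·0.4190 − 1.290·0.09000) / 0.04120 = 10.72 mg/L.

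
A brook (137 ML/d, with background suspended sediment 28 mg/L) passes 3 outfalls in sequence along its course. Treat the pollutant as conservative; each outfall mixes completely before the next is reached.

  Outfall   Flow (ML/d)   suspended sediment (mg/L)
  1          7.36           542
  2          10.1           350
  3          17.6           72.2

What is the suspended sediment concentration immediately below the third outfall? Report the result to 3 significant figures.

73.4 mg/L

After outfall 1: Q = 137.0 + 7.360 = 144.4 ML/d; C = (137.0·28.00 + 7.360·542.0)/144.4 = 54.21 mg/L.
After outfall 2: Q = 144.4 + 10.10 = 154.5 ML/d; C = (144.4·54.21 + 10.10·350.0)/154.5 = 73.55 mg/L.
After outfall 3: Q = 154.5 + 17.60 = 172.1 ML/d; C = (154.5·73.55 + 17.60·72.20)/172.1 = 73.41 mg/L.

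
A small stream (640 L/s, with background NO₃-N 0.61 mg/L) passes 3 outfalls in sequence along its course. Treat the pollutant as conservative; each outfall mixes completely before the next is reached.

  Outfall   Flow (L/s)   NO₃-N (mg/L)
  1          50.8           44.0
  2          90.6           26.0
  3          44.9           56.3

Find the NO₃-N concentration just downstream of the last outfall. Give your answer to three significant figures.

Below outfall 1: Q → 690.8 L/s, C = (640.0·0.6100 + 50.80·44.00)/690.8 = 3.801 mg/L.
Below outfall 2: Q → 781.4 L/s, C = (690.8·3.801 + 90.60·26.00)/781.4 = 6.375 mg/L.
Below outfall 3: Q → 826.3 L/s, C = (781.4·6.375 + 44.90·56.30)/826.3 = 9.088 mg/L.

9.09 mg/L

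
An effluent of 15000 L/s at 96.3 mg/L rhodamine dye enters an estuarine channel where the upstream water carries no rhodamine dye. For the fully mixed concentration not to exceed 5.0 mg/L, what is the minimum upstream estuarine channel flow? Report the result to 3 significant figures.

274000 L/s

Set C_mix = 5.0: (Q·0 + 15000·96.30) / (Q + 15000) = 5.0
→ Q = 15000·(96.30 − 5.0)/(5.0 − 0) = 273900 L/s.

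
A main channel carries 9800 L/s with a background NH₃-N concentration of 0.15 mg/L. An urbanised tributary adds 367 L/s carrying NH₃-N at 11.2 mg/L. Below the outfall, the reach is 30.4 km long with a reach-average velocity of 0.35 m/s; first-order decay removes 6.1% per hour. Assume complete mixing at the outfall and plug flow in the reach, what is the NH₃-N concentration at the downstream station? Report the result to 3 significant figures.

Mixed concentration C = ΣQC/ΣQ = (9800·0.1500 + 367.0·11.20) / 10170 = 5580/10170 = 0.5489 mg/L.
Travel time t = 30.4·1000 / 0.35 = 86860 s = 24.13 h.
6.1%/h lost → k = −ln(1 − 0.061) = 0.06294 h⁻¹.
After decay, C = 0.5489 × e^(−kt) = 0.5489 × 0.2190 = 0.1202 mg/L.

0.120 mg/L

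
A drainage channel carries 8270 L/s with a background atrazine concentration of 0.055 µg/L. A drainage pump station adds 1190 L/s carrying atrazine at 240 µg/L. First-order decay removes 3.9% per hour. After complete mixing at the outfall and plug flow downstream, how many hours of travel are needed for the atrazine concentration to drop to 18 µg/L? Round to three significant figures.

13.0 h

Mixed concentration C = ΣQC/ΣQ = (8270·0.05500 + 1190·240.0) / 9460 = 286100/9460 = 30.24 µg/L.
3.9%/h lost → k = −ln(1 − 0.039) = 0.03978 h⁻¹.
30.24·exp(−k·t) = 18 → t = ln(30.24/18)/k = 46940 s = 13.04 h.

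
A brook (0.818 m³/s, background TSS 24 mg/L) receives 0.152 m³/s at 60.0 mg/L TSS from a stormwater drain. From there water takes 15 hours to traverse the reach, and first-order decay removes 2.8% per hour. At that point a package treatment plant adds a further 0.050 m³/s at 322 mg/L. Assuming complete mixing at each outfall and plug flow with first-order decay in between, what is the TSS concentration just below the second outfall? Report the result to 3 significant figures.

34.2 mg/L

After mixing, C = (0.8180·24.00 + 0.1520·60.00) / 0.9700 = 28.75/0.9700 = 29.64 mg/L; combined flow 0.9700 m³/s.
2.8%/h lost → k = −ln(1 − 0.028) = 0.02840 h⁻¹.
Decay over the reach: 29.64·exp(−kt) = 29.64·0.6531 = 19.36 mg/L.
At the second outfall, C = (0.9700·19.36 + 0.05000·322.0) / (0.9700 + 0.05000) = 34.19 mg/L.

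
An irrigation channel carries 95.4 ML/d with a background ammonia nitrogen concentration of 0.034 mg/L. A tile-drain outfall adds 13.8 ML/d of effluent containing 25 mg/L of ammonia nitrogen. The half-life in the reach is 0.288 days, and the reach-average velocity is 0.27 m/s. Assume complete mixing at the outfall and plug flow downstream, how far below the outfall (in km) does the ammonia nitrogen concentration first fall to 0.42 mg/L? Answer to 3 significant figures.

19.6 km

Conservation of mass: C = (95.40·0.03400 + 13.80·25.00) / 109.2 = 348.2/109.2 = 3.189 mg/L.
Half-life 0.288 d → k = ln 2 / 0.288 = 2.407 d⁻¹.
Set 3.189·exp(−k·t) = 0.42 → t = ln(3.189/0.42)/k = 72770 s = 20.22 h.
Distance = v·t = 0.27·72770 = 19650 m = 19.65 km.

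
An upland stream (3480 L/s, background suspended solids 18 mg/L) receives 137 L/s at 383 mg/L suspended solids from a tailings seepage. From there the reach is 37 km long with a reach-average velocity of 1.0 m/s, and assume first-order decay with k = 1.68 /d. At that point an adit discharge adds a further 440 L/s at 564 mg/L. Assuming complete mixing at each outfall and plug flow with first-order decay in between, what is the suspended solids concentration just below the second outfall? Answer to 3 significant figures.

75.0 mg/L

Mixed concentration C = ΣQC/ΣQ = (3480·18.00 + 137.0·383.0) / 3617 = 115100/3617 = 31.82 mg/L; combined flow 3617 L/s.
Travel time t = 37·1000 / 1.0 = 37000 s = 10.28 h.
After decay, C = 31.82 × e^(−kt) = 31.82 × 0.4870 = 15.50 mg/L.
Second outfall: C = (3617·15.50 + 440.0·564.0)/4057 = 74.99 mg/L.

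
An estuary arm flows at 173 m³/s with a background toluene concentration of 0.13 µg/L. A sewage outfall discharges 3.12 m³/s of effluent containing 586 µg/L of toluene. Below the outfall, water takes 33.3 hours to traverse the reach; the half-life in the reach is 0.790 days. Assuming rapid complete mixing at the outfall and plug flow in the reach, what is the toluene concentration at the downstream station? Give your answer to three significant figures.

3.11 µg/L

Conservation of mass: C = (173.0·0.1300 + 3.120·586.0) / 176.1 = 1851/176.1 = 10.51 µg/L.
Half-life 0.790 d → k = ln 2 / 0.790 = 0.8774 d⁻¹.
Applying C = C₀e^(−kt): 10.51 × 0.2960 = 3.111 µg/L.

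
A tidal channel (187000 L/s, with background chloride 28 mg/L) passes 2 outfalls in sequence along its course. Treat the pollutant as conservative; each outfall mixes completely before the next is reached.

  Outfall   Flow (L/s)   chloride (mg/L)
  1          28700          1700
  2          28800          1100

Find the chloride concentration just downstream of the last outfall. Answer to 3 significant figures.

351 mg/L

After outfall 1: Q = 187000 + 28700 = 215700 L/s; C = (187000·28.00 + 28700·1700)/215700 = 250.5 mg/L.
After outfall 2: Q = 215700 + 28800 = 244500 L/s; C = (215700·250.5 + 28800·1100)/244500 = 350.5 mg/L.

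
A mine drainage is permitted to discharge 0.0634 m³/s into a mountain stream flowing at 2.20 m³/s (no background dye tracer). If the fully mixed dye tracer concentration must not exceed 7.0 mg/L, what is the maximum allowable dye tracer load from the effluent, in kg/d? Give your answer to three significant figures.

1370 kg/d

Mass balance at the limit: 2.200·0 + 0.06340·Cₑ = 2.263·7.0 → Cₑ = 249.9 mg/L.
Load = 0.06340 m³/s × 249.9 g/m³ × 86 400 s/d = 1369 kg/d.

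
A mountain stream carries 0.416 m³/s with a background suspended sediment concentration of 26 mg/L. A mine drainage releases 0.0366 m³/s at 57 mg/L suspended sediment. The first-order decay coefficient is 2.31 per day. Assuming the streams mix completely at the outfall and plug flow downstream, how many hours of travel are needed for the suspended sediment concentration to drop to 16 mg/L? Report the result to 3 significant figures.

6.00 h

Mass balance: C = (0.4160·26.00 + 0.03660·57.00) / 0.4526 = 12.90/0.4526 = 28.51 mg/L.
28.51·exp(−k·t) = 16 → t = ln(28.51/16)/k = 21600 s = 6.001 h.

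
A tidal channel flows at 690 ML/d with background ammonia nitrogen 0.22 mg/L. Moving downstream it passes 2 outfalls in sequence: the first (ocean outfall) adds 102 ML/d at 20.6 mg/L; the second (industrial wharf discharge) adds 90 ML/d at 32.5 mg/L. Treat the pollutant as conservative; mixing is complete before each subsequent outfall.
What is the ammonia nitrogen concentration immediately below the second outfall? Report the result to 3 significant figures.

After outfall 1: Q = 690.0 + 102.0 = 792.0 ML/d; C = (690.0·0.2200 + 102.0·20.60)/792.0 = 2.845 mg/L.
After outfall 2: Q = 792.0 + 90.00 = 882.0 ML/d; C = (792.0·2.845 + 90.00·32.50)/882.0 = 5.871 mg/L.

5.87 mg/L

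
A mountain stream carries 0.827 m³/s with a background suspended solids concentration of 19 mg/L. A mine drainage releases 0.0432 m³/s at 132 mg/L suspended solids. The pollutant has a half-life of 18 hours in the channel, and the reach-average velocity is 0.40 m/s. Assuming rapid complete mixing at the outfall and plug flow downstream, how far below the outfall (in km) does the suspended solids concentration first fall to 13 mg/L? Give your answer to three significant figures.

Mixed concentration C = ΣQC/ΣQ = (0.8270·19.00 + 0.04320·132.0) / 0.8702 = 21.42/0.8702 = 24.61 mg/L.
Half-life 18 h → k = ln 2 / 18 = 0.03851 h⁻¹ = 0.9242 d⁻¹.
Set 24.61·exp(−k·t) = 13 → t = ln(24.61/13)/k = 59660 s = 16.57 h.
Distance = v·t = 0.40·59660 = 23870 m = 23.87 km.

23.9 km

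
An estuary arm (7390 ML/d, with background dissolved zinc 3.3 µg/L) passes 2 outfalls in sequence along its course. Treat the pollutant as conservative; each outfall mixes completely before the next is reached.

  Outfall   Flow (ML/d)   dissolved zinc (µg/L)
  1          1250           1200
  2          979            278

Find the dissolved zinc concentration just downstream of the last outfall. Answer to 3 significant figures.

187 µg/L

After outfall 1: Q = 7390 + 1250 = 8640 ML/d; C = (7390·3.300 + 1250·1200)/8640 = 176.4 µg/L.
After outfall 2: Q = 8640 + 979.0 = 9619 ML/d; C = (8640·176.4 + 979.0·278.0)/9619 = 186.8 µg/L.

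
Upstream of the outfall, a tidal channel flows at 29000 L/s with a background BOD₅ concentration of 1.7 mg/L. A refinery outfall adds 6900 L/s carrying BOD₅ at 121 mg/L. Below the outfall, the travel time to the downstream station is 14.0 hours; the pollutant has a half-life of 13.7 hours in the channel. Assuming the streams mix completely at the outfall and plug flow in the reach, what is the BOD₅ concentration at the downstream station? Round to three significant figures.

Flow-weighted average: C = (29000·1.700 + 6900·121.0) / 35900 = 884200/35900 = 24.63 mg/L.
Half-life 13.7 h → k = ln 2 / 13.7 = 0.05059 h⁻¹ = 1.214 d⁻¹.
Applying C = C₀e^(−kt): 24.63 × 0.4925 = 12.13 mg/L.

12.1 mg/L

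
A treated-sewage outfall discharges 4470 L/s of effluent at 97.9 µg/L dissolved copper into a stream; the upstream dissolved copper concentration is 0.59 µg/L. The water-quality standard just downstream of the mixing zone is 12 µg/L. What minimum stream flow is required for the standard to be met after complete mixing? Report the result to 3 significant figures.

Set C_mix = 12: (Q·0.5900 + 4470·97.90) / (Q + 4470) = 12
→ Q = 4470·(97.90 − 12)/(12 − 0.5900) = 33650 L/s.

33700 L/s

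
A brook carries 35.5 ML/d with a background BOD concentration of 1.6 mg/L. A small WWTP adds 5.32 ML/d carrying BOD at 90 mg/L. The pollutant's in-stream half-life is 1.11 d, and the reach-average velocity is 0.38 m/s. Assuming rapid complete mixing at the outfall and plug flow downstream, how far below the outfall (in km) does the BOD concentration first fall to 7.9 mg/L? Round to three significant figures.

26.7 km

Flow-weighted average: C = (35.50·1.600 + 5.320·90.00) / 40.82 = 535.6/40.82 = 13.12 mg/L.
Half-life 1.11 d → k = ln 2 / 1.11 = 0.6245 d⁻¹.
Set 13.12·exp(−k·t) = 7.9 → t = ln(13.12/7.9)/k = 70200 s = 19.50 h.
Distance = v·t = 0.38·70200 = 26680 m = 26.68 km.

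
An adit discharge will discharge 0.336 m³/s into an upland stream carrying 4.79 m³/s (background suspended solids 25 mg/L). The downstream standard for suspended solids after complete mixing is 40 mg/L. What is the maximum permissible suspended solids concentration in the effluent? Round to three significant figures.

At the limit, (Qr·Cr + Qe·Cₑ)/(Qr + Qe) = 40:
Cₑ = (5.126·40 − 4.790·25.00) / 0.3360 = 253.8 mg/L.

254 mg/L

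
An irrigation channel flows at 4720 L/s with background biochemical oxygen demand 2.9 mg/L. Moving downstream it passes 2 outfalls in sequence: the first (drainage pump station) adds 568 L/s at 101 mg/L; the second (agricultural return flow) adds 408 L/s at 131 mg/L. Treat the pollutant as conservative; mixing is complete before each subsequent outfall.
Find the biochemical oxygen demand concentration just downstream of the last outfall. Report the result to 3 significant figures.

After outfall 1: Q = 4720 + 568.0 = 5288 L/s; C = (4720·2.900 + 568.0·101.0)/5288 = 13.44 mg/L.
After outfall 2: Q = 5288 + 408.0 = 5696 L/s; C = (5288·13.44 + 408.0·131.0)/5696 = 21.86 mg/L.

21.9 mg/L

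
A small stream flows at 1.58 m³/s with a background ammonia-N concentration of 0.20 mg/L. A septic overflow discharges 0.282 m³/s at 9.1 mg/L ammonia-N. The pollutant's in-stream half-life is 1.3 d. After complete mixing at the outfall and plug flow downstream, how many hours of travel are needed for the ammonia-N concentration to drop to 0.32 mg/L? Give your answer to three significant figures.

71.0 h

Mass balance: C = (1.580·0.2000 + 0.2820·9.100) / 1.862 = 2.882/1.862 = 1.548 mg/L.
Half-life 1.3 d → k = ln 2 / 1.3 = 0.5332 d⁻¹.
1.548·exp(−k·t) = 0.32 → t = ln(1.548/0.32)/k = 255400 s = 70.95 h.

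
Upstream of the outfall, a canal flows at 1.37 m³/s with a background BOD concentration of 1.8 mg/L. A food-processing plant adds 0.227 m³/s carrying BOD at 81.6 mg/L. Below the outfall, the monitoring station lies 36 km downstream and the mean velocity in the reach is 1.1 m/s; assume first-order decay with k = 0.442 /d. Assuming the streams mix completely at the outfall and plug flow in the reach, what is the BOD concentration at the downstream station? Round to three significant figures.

11.1 mg/L

Mass balance: C = (1.370·1.800 + 0.2270·81.60) / 1.597 = 20.99/1.597 = 13.14 mg/L.
Travel time t = 36·1000 / 1.1 = 32730 s = 9.091 h.
After decay, C = 13.14 × e^(−kt) = 13.14 × 0.8458 = 11.12 mg/L.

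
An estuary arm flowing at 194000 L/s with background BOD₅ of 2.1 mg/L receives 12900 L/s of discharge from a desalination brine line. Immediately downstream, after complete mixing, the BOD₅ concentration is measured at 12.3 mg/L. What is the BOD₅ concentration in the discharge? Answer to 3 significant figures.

166 mg/L

Mass balance: 194000·2.100 + 12900·Cₑ = 206900·12.30
→ Cₑ = (206900·12.30 − 194000·2.100) / 12900 = 165.7 mg/L.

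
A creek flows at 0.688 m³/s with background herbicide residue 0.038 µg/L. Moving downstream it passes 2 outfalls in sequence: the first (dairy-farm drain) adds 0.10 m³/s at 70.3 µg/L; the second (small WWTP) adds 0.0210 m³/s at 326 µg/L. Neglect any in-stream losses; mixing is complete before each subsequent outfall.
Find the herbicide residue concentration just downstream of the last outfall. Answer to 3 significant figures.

Outfall 1: combined Q = 0.7880 m³/s; C = (0.6880·0.03800 + 0.1000·70.30)/0.7880 = 8.954 µg/L.
Outfall 2: combined Q = 0.8090 m³/s; C = (0.7880·8.954 + 0.02100·326.0)/0.8090 = 17.18 µg/L.

17.2 µg/L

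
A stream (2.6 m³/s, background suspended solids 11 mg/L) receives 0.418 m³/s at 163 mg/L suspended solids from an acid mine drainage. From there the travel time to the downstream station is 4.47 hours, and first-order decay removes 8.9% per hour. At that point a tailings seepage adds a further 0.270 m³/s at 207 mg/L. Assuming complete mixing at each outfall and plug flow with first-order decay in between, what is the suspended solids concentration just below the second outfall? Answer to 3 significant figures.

Mixed concentration C = ΣQC/ΣQ = (2.600·11.00 + 0.4180·163.0) / 3.018 = 96.73/3.018 = 32.05 mg/L; combined flow 3.018 m³/s.
8.9%/h lost → k = −ln(1 − 0.089) = 0.09321 h⁻¹.
After decay, C = 32.05 × e^(−kt) = 32.05 × 0.6592 = 21.13 mg/L.
At the second outfall, C = (3.018·21.13 + 0.2700·207.0) / (3.018 + 0.2700) = 36.39 mg/L.

36.4 mg/L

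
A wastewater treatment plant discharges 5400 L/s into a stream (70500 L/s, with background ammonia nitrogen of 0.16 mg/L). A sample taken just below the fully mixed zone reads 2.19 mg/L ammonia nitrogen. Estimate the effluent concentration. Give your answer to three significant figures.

28.7 mg/L

Mass balance: 70500·0.1600 + 5400·Cₑ = 75900·2.190
→ Cₑ = (75900·2.190 − 70500·0.1600) / 5400 = 28.69 mg/L.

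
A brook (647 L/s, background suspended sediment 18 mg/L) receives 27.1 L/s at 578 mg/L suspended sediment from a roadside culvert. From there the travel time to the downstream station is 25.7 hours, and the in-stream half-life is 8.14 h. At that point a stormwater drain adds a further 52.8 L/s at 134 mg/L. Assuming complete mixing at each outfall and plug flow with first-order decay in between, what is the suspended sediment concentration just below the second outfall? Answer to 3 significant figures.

13.9 mg/L

After mixing, C = (647.0·18.00 + 27.10·578.0) / 674.1 = 27310/674.1 = 40.51 mg/L; combined flow 674.1 L/s.
Half-life 8.14 h → k = ln 2 / 8.14 = 0.08515 h⁻¹ = 2.044 d⁻¹.
After decay, C = 40.51 × e^(−kt) = 40.51 × 0.1121 = 4.541 mg/L.
At the second outfall, C = (674.1·4.541 + 52.80·134.0) / (674.1 + 52.80) = 13.94 mg/L.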